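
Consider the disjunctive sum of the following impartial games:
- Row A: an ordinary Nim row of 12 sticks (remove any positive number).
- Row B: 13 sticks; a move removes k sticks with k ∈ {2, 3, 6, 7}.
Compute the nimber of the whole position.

Row A is a plain Nim row of size 12, so its Grundy value is 12.
Grundy values for row B (subtraction set {2, 3, 6, 7}):
k:     0  1  2  3  4  5  6  7  8  9 10 11 12 13
g(k):  0  0  1  1  2  0  3  1  2  0  0  1  1  2
So g(13) = 2.
The value of a disjunctive sum is the nim-sum of the parts.
Combined value = 12 ⊕ 2 = 14.

14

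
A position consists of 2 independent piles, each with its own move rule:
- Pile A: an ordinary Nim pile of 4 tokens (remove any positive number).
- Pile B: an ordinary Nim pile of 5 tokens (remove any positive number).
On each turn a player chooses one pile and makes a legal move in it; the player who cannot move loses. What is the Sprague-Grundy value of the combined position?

1

Pile A is a plain Nim pile of size 4, so its Grundy value is 4.
Pile B is a plain Nim pile of size 5, so its Grundy value is 5.
The value of a disjunctive sum is the nim-sum of the parts.
Combined value = 4 XOR 5 = 1.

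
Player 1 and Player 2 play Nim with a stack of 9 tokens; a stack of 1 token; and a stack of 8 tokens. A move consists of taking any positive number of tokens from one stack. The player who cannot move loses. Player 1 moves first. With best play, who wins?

Nim-sum: 9 XOR 1 XOR 8 = 0.
The nim-sum is 0, so this is a P-position: the player to move is in a losing position under optimal play; Player 1 is about to move from it and so loses — Player 2 wins.

Player 2 wins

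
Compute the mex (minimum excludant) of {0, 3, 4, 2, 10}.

0 is in the set but 1 is not, so the mex is 1.

1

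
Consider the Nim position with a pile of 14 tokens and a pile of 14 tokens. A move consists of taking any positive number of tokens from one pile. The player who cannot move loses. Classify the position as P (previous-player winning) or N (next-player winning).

P-position

Compute the nim-sum pairwise:
14 XOR 14 = 0
The nim-sum is 0, so this is a P-position: the player to move is in a losing position under optimal play.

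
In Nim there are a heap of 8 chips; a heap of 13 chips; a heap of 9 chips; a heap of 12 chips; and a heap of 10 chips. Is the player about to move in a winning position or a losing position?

Winning position

Compute the nim-sum pairwise:
8 ^ 13 = 5
5 ^ 9 = 12
12 ^ 12 = 0
0 ^ 10 = 10
The nim-sum is 10 ≠ 0, so this is an N-position: the player to move can win.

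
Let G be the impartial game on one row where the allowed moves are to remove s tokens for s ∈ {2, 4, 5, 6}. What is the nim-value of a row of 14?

3

Build the Grundy sequence with g(k) = mex{g(k−s) : s ∈ {2, 4, 5, 6}, s ≤ k}:
g(0) = mex{} = 0
g(1) = mex{} = 0
g(2) = mex{0} = 1
g(3) = mex{0} = 1
g(4) = mex{0,1} = 2
g(5) = mex{0,1} = 2
g(6) = mex{0,1,2} = 3
g(7) = mex{0,1,2} = 3
g(8) = mex{1,2,3} = 0
g(9) = mex{1,2,3} = 0
g(10) = mex{0,2,3} = 1
g(11) = mex{0,2,3} = 1
g(12) = mex{0,1,3} = 2
g(13) = mex{0,1,3} = 2
g(14) = mex{0,1,2} = 3
So g(14) = 3.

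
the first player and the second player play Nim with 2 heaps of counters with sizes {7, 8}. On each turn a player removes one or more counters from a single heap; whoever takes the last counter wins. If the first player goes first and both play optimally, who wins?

the first player wins

Compute the nim-sum pairwise:
7 ^ 8 = 15
The nim-sum is 15 ≠ 0, so this is an N-position: the player to move can win; the first player has a winning move.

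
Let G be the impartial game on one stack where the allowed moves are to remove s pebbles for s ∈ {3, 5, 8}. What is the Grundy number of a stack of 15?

1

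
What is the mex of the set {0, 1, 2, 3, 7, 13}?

4

The values 0, 1, 2, 3 are all present; 4 is the first non-negative integer missing from the set.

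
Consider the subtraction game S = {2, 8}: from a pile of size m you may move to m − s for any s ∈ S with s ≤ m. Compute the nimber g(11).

0

Compute g(0), g(1), … for moves {2, 8}:
k:     0  1  2  3  4  5  6  7  8  9 10 11
g(k):  0  0  1  1  0  0  1  1  2  2  0  0
So g(11) = 0.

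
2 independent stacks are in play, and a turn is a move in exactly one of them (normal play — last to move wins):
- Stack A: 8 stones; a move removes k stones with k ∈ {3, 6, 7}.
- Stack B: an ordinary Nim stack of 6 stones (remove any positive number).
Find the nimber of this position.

Build the Grundy sequence for stack A with g(k) = mex{g(k−s) : s ∈ {3, 6, 7}, s ≤ k}:
g(0) = mex{} = 0
g(1) = mex{} = 0
g(2) = mex{} = 0
g(3) = mex{0} = 1
g(4) = mex{0} = 1
g(5) = mex{0} = 1
g(6) = mex{0,1} = 2
g(7) = mex{0,1} = 2
g(8) = mex{0,1} = 2
So g(8) = 2.
Stack B is a plain Nim stack of size 6, so its Grundy value is 6.
By the Sprague-Grundy theorem, the Grundy value of a sum of independent games is the XOR of the component values.
Combined value = 2 XOR 6 = 4.

4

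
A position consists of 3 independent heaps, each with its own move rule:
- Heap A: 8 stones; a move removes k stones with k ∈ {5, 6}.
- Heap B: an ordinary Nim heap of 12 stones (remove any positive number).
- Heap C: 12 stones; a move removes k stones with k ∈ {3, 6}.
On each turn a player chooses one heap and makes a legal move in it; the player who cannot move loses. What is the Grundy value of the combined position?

12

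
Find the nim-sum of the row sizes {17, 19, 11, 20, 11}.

22

Compute the nim-sum pairwise:
17 ^ 19 = 2
2 ^ 11 = 9
9 ^ 20 = 29
29 ^ 11 = 22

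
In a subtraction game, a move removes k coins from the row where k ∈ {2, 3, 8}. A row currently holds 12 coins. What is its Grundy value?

Build the Grundy sequence with g(k) = mex{g(k−s) : s ∈ {2, 3, 8}, s ≤ k}:
g(0) = mex{} = 0
g(1) = mex{} = 0
g(2) = mex{0} = 1
g(3) = mex{0} = 1
g(4) = mex{0,1} = 2
g(5) = mex{1} = 0
g(6) = mex{1,2} = 0
g(7) = mex{0,2} = 1
g(8) = mex{0} = 1
g(9) = mex{0,1} = 2
g(10) = mex{1} = 0
g(11) = mex{1,2} = 0
g(12) = mex{0,2} = 1
So g(12) = 1.

1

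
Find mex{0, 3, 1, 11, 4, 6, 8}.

2

The values 0, 1 are all present; 2 is the first non-negative integer missing from the set.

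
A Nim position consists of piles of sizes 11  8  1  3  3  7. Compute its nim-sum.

Compute the nim-sum pairwise:
11 ^ 8 = 3
3 ^ 1 = 2
2 ^ 3 = 1
1 ^ 3 = 2
2 ^ 7 = 5

5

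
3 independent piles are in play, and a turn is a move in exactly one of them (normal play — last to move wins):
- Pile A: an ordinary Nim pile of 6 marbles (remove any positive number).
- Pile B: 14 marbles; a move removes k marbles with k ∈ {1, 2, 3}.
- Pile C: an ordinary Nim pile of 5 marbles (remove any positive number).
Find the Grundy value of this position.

1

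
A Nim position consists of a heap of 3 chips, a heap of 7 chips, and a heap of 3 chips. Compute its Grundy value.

7

Nim-sum: 3 XOR 7 XOR 3 = 7.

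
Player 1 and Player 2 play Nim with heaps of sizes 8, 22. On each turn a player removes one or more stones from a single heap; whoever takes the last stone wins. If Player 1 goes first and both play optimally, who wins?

Nim-sum: 8 ⊕ 22 = 30.
The nim-sum is 30 ≠ 0, so this is an N-position: the player to move can win; Player 1 has a winning move.

Player 1 wins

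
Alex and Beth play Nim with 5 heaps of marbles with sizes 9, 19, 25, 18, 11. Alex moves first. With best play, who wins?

Alex wins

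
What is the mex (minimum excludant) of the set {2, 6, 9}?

0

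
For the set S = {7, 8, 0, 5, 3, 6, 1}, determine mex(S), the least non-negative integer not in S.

2

The values 0, 1 are all present; 2 is the first non-negative integer missing from the set.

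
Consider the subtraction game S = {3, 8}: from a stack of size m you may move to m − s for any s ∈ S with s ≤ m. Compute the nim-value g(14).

1

Compute g(0), g(1), … for moves {3, 8}:
g(0) = mex{} = 0
g(1) = mex{} = 0
g(2) = mex{} = 0
g(3) = mex{0} = 1
g(4) = mex{0} = 1
g(5) = mex{0} = 1
g(6) = mex{1} = 0
g(7) = mex{1} = 0
g(8) = mex{0,1} = 2
g(9) = mex{0} = 1
g(10) = mex{0} = 1
g(11) = mex{1,2} = 0
g(12) = mex{1} = 0
g(13) = mex{1} = 0
g(14) = mex{0} = 1
So g(14) = 1.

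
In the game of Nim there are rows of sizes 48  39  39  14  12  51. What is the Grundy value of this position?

Compute the nim-sum pairwise:
48 ^ 39 = 23
23 ^ 39 = 48
48 ^ 14 = 62
62 ^ 12 = 50
50 ^ 51 = 1

1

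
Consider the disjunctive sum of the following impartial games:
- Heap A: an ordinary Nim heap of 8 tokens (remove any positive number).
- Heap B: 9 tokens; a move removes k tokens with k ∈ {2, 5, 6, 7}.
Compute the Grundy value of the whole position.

Heap A is a plain Nim heap of size 8, so its Grundy value is 8.
Grundy values for heap B (subtraction set {2, 5, 6, 7}):
g(0) = mex{} = 0
g(1) = mex{} = 0
g(2) = mex{0} = 1
g(3) = mex{0} = 1
g(4) = mex{1} = 0
g(5) = mex{0,1} = 2
g(6) = mex{0} = 1
g(7) = mex{0,1,2} = 3
g(8) = mex{0,1} = 2
g(9) = mex{0,1,3} = 2
So g(9) = 2.
By the Sprague-Grundy theorem, the Grundy value of a sum of independent games is the XOR of the component values.
Combined value = 8 XOR 2 = 10.

10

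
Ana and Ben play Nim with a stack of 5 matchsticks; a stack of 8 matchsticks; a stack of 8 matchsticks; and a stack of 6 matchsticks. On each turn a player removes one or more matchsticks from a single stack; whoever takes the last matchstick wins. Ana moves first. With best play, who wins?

Ana wins

Nim-sum: 5 ^ 8 ^ 8 ^ 6 = 3.
The nim-sum is 3 ≠ 0, so this is an N-position: the player to move can win; Ana has a winning move.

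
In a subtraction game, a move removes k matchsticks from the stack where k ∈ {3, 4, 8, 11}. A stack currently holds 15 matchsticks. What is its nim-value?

2

Compute g(0), g(1), … for moves {3, 4, 8, 11}:
k:     0  1  2  3  4  5  6  7  8  9 10 11 12 13 14 15
g(k):  0  0  0  1  1  1  2  0  2  3  1  3  4  2  0  2
So g(15) = 2.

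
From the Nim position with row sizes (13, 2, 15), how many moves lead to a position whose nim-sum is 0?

0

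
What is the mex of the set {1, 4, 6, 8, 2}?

0

0 is not in the set, so the mex is 0.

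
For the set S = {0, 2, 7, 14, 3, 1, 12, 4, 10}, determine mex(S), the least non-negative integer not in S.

5

The values 0, 1, 2, 3, 4 are all present; 5 is the first non-negative integer missing from the set.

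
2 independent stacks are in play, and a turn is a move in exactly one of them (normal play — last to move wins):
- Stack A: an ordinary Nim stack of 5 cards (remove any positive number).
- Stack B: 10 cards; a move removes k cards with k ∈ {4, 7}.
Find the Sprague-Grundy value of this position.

Stack A is a plain Nim stack of size 5, so its Grundy value is 5.
Grundy values for stack B (subtraction set {4, 7}):
k:     0  1  2  3  4  5  6  7  8  9 10
g(k):  0  0  0  0  1  1  1  1  2  2  2
So g(10) = 2.
The value of a disjunctive sum is the nim-sum of the parts.
Combined value = 5 ⊕ 2 = 7.

7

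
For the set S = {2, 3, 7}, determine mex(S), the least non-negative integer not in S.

0 is not in the set, so the mex is 0.

0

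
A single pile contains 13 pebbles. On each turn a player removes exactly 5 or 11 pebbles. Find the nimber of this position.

Compute g(0), g(1), … for moves {5, 11}:
g(0) = mex{} = 0
g(1) = mex{} = 0
g(2) = mex{} = 0
g(3) = mex{} = 0
g(4) = mex{} = 0
g(5) = mex{0} = 1
g(6) = mex{0} = 1
g(7) = mex{0} = 1
g(8) = mex{0} = 1
g(9) = mex{0} = 1
g(10) = mex{1} = 0
g(11) = mex{0,1} = 2
g(12) = mex{0,1} = 2
g(13) = mex{0,1} = 2
So g(13) = 2.

2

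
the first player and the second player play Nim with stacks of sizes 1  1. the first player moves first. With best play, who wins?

Nim-sum: 1 ^ 1 = 0.
The nim-sum is 0, so this is a P-position: the player to move is in a losing position under optimal play; the first player is about to move from it and so loses — the second player wins.

the second player wins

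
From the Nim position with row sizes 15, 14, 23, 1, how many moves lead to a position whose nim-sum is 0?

1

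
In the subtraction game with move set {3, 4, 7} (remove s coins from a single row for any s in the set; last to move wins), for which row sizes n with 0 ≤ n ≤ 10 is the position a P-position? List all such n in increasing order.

0, 1, 2, 10

Build the Grundy sequence with g(k) = mex{g(k−s) : s ∈ {3, 4, 7}, s ≤ k}:
g(0) = mex{} = 0
g(1) = mex{} = 0
g(2) = mex{} = 0
g(3) = mex{0} = 1
g(4) = mex{0} = 1
g(5) = mex{0} = 1
g(6) = mex{0,1} = 2
g(7) = mex{0,1} = 2
g(8) = mex{0,1} = 2
g(9) = mex{0,1,2} = 3
g(10) = mex{1,2} = 0
The P-positions (g = 0) in 0..10 are 0, 1, 2, 10.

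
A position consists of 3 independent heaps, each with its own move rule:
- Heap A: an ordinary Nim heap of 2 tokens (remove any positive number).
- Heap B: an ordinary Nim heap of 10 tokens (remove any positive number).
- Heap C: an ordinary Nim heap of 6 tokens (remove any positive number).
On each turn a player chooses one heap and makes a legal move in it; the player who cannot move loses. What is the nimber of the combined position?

Heap A is a plain Nim heap of size 2, so its Grundy value is 2.
Heap B is a plain Nim heap of size 10, so its Grundy value is 10.
Heap C is a plain Nim heap of size 6, so its Grundy value is 6.
By the Sprague-Grundy theorem, the Grundy value of a sum of independent games is the XOR of the component values.
Combined value = 2 XOR 10 XOR 6 = 14.

14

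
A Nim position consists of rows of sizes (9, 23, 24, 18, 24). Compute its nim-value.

Nim-sum: 9 ^ 23 ^ 24 ^ 18 ^ 24 = 12.

12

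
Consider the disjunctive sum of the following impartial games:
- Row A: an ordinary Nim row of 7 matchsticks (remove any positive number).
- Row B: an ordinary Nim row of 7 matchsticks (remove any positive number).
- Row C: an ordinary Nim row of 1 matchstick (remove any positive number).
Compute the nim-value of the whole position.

Row A is a plain Nim row of size 7, so its Grundy value is 7.
Row B is a plain Nim row of size 7, so its Grundy value is 7.
Row C is a plain Nim row of size 1, so its Grundy value is 1.
The value of a disjunctive sum is the nim-sum of the parts.
Combined value = 7 XOR 7 XOR 1 = 1.

1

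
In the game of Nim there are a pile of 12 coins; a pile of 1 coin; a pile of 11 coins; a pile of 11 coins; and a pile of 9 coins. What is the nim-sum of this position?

4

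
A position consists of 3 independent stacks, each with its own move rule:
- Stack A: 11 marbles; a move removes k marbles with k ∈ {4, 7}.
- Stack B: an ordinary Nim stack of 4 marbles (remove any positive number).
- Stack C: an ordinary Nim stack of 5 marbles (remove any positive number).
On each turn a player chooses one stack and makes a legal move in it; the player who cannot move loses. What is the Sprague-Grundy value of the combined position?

Build the Grundy sequence for stack A with g(k) = mex{g(k−s) : s ∈ {4, 7}, s ≤ k}:
g(0) = mex{} = 0
g(1) = mex{} = 0
g(2) = mex{} = 0
g(3) = mex{} = 0
g(4) = mex{0} = 1
g(5) = mex{0} = 1
g(6) = mex{0} = 1
g(7) = mex{0} = 1
g(8) = mex{0,1} = 2
g(9) = mex{0,1} = 2
g(10) = mex{0,1} = 2
g(11) = mex{1} = 0
So g(11) = 0.
Stack B is a plain Nim stack of size 4, so its Grundy value is 4.
Stack C is a plain Nim stack of size 5, so its Grundy value is 5.
By the Sprague-Grundy theorem, the Grundy value of a sum of independent games is the XOR of the component values.
Combined value = 0 XOR 4 XOR 5 = 1.

1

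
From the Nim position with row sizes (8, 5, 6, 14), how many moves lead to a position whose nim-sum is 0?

3

Bitwise XOR of the heap sizes:
  1000  (8)
  0101  (5)
  0110  (6)
  1110  (14)
  ----
  0101  (5)
The overall nim-sum is X = 5. A row of size p has a winning move iff p XOR X < p (reduce it to p XOR X).
  8: 8 XOR 5 = 13 ≥ 8 — no move.
  5: 5 XOR 5 = 0 < 5 — winning move (to 0).
  6: 6 XOR 5 = 3 < 6 — winning move (to 3).
  14: 14 XOR 5 = 11 < 14 — winning move (to 11).
That gives 3 winning moves.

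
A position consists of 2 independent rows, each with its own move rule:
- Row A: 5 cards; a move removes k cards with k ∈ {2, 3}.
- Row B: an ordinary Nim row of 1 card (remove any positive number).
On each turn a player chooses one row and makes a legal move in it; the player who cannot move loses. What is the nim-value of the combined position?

1

Grundy values for row A (subtraction set {2, 3}):
k:     0  1  2  3  4  5
g(k):  0  0  1  1  2  0
So g(5) = 0.
Row B is a plain Nim row of size 1, so its Grundy value is 1.
The value of a disjunctive sum is the nim-sum of the parts.
Combined value = 0 ⊕ 1 = 1.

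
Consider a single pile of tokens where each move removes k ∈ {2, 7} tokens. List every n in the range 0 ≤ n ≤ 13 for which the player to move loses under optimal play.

0, 1, 4, 5, 9, 10, 13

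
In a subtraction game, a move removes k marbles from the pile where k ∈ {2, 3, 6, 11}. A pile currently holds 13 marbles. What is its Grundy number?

2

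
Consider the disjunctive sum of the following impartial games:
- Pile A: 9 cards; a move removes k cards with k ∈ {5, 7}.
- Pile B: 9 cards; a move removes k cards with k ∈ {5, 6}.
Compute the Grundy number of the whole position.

0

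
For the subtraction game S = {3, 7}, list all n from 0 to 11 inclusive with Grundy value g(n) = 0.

0, 1, 2, 6, 10, 11

Build the Grundy sequence with g(k) = mex{g(k−s) : s ∈ {3, 7}, s ≤ k}:
g(0) = mex{} = 0
g(1) = mex{} = 0
g(2) = mex{} = 0
g(3) = mex{0} = 1
g(4) = mex{0} = 1
g(5) = mex{0} = 1
g(6) = mex{1} = 0
g(7) = mex{0,1} = 2
g(8) = mex{0,1} = 2
g(9) = mex{0} = 1
g(10) = mex{1,2} = 0
g(11) = mex{1,2} = 0
The P-positions (g = 0) in 0..11 are 0, 1, 2, 6, 10, 11.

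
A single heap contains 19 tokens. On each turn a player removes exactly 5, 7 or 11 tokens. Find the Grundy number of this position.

0

Compute g(0), g(1), … for moves {5, 7, 11}:
k:     0  1  2  3  4  5  6  7  8  9 10 11 12 13 14 15 16 17 18 19
g(k):  0  0  0  0  0  1  1  1  1  1  2  2  2  2  2  3  0  0  0  0
So g(19) = 0.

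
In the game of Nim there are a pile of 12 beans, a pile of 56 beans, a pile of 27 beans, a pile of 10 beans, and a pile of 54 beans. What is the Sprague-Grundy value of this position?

Compute the nim-sum pairwise:
12 XOR 56 = 52
52 XOR 27 = 47
47 XOR 10 = 37
37 XOR 54 = 19

19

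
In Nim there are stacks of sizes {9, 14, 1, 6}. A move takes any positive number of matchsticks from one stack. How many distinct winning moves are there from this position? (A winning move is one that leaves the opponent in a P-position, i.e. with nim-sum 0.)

0

Compute the nim-sum pairwise:
9 XOR 14 = 7
7 XOR 1 = 6
6 XOR 6 = 0
The nim-sum is already 0, so every move leaves a nonzero nim-sum — there are no winning moves.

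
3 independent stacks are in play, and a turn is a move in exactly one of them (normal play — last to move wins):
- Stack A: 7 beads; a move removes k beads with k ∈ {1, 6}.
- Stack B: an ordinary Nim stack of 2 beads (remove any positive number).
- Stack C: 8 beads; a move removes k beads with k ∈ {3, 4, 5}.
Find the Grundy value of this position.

For stack A, compute g(0), g(1), … with moves {1, 6}:
g(0) = mex{} = 0
g(1) = mex{0} = 1
g(2) = mex{1} = 0
g(3) = mex{0} = 1
g(4) = mex{1} = 0
g(5) = mex{0} = 1
g(6) = mex{0,1} = 2
g(7) = mex{1,2} = 0
So g(7) = 0.
Stack B is a plain Nim stack of size 2, so its Grundy value is 2.
For stack C, compute g(0), g(1), … with moves {3, 4, 5}:
g(0) = mex{} = 0
g(1) = mex{} = 0
g(2) = mex{} = 0
g(3) = mex{0} = 1
g(4) = mex{0} = 1
g(5) = mex{0} = 1
g(6) = mex{0,1} = 2
g(7) = mex{0,1} = 2
g(8) = mex{1} = 0
So g(8) = 0.
By the Sprague-Grundy theorem, the Grundy value of a sum of independent games is the XOR of the component values.
Combined value = 0 XOR 2 XOR 0 = 2.

2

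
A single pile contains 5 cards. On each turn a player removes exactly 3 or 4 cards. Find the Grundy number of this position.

1

Build the Grundy sequence with g(k) = mex{g(k−s) : s ∈ {3, 4}, s ≤ k}:
k:     0  1  2  3  4  5
g(k):  0  0  0  1  1  1
So g(5) = 1.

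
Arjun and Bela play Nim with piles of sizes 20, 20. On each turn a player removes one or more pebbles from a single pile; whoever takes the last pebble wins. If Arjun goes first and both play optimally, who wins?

Bela wins

Compute the nim-sum pairwise:
20 ^ 20 = 0
The nim-sum is 0, so this is a P-position: the player to move is in a losing position under optimal play; Arjun is about to move from it and so loses — Bela wins.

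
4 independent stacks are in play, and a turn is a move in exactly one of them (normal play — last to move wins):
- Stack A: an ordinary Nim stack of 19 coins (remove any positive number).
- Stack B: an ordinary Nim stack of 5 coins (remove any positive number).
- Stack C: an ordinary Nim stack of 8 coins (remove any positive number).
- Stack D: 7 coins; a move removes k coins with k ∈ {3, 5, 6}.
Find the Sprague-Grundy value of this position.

28

Stack A is a plain Nim stack of size 19, so its Grundy value is 19.
Stack B is a plain Nim stack of size 5, so its Grundy value is 5.
Stack C is a plain Nim stack of size 8, so its Grundy value is 8.
Build the Grundy sequence for stack D with g(k) = mex{g(k−s) : s ∈ {3, 5, 6}, s ≤ k}:
k:     0  1  2  3  4  5  6  7
g(k):  0  0  0  1  1  1  2  2
So g(7) = 2.
By the Sprague-Grundy theorem, the Grundy value of a sum of independent games is the XOR of the component values.
Combined value = 19 XOR 5 XOR 8 XOR 2 = 28.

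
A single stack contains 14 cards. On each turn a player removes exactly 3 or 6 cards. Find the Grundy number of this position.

Build the Grundy sequence with g(k) = mex{g(k−s) : s ∈ {3, 6}, s ≤ k}:
g(0) = mex{} = 0
g(1) = mex{} = 0
g(2) = mex{} = 0
g(3) = mex{0} = 1
g(4) = mex{0} = 1
g(5) = mex{0} = 1
g(6) = mex{0,1} = 2
g(7) = mex{0,1} = 2
g(8) = mex{0,1} = 2
g(9) = mex{1,2} = 0
g(10) = mex{1,2} = 0
g(11) = mex{1,2} = 0
g(12) = mex{0,2} = 1
g(13) = mex{0,2} = 1
g(14) = mex{0,2} = 1
So g(14) = 1.

1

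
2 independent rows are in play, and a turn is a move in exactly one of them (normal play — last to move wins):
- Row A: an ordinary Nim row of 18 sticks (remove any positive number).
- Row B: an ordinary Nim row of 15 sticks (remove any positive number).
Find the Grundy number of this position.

Row A is a plain Nim row of size 18, so its Grundy value is 18.
Row B is a plain Nim row of size 15, so its Grundy value is 15.
The value of a disjunctive sum is the nim-sum of the parts.
Combined value = 18 ⊕ 15 = 29.

29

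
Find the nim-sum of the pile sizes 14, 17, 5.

26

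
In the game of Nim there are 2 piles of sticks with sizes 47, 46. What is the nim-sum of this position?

1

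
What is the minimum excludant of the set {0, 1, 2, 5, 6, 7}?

3

The values 0, 1, 2 are all present; 3 is the first non-negative integer missing from the set.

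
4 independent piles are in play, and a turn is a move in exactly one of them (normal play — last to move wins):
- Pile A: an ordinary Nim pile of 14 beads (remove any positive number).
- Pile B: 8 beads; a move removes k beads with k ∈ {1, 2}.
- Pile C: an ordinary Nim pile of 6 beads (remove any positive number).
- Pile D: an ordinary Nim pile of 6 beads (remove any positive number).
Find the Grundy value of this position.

12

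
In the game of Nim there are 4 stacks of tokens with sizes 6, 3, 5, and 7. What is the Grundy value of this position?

In binary:
  110  (6)
  011  (3)
  101  (5)
  111  (7)
  ---
  111  (7)

7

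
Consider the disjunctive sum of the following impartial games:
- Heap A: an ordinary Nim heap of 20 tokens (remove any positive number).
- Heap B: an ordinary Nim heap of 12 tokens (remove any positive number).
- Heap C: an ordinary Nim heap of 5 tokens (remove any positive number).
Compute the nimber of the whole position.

29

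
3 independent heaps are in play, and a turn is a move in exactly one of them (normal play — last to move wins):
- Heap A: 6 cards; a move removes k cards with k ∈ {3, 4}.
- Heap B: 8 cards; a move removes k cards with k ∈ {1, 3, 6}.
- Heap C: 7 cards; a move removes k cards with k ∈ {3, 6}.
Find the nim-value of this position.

2

For heap A, compute g(0), g(1), … with moves {3, 4}:
k:     0  1  2  3  4  5  6
g(k):  0  0  0  1  1  1  2
So g(6) = 2.
Grundy values for heap B (subtraction set {1, 3, 6}):
k:     0  1  2  3  4  5  6  7  8
g(k):  0  1  0  1  0  1  2  3  2
So g(8) = 2.
Build the Grundy sequence for heap C with g(k) = mex{g(k−s) : s ∈ {3, 6}, s ≤ k}:
g(0) = mex{} = 0
g(1) = mex{} = 0
g(2) = mex{} = 0
g(3) = mex{0} = 1
g(4) = mex{0} = 1
g(5) = mex{0} = 1
g(6) = mex{0,1} = 2
g(7) = mex{0,1} = 2
So g(7) = 2.
The value of a disjunctive sum is the nim-sum of the parts.
Combined value = 2 XOR 2 XOR 2 = 2.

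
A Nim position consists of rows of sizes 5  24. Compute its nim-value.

29

Compute the nim-sum pairwise:
5 ⊕ 24 = 29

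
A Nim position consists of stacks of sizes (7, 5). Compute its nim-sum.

2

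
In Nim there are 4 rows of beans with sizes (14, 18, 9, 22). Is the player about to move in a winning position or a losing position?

In binary:
  01110  (14)
  10010  (18)
  01001  (9)
  10110  (22)
  -----
  00011  (3)
The nim-sum is 3 ≠ 0, so this is an N-position: the player to move can win.

Winning position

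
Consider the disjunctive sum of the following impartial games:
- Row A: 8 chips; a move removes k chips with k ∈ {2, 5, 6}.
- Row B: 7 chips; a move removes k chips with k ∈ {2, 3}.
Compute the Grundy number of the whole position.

1

Build the Grundy sequence for row A with g(k) = mex{g(k−s) : s ∈ {2, 5, 6}, s ≤ k}:
g(0) = mex{} = 0
g(1) = mex{} = 0
g(2) = mex{0} = 1
g(3) = mex{0} = 1
g(4) = mex{1} = 0
g(5) = mex{0,1} = 2
g(6) = mex{0} = 1
g(7) = mex{0,1,2} = 3
g(8) = mex{1} = 0
So g(8) = 0.
Build the Grundy sequence for row B with g(k) = mex{g(k−s) : s ∈ {2, 3}, s ≤ k}:
k:     0  1  2  3  4  5  6  7
g(k):  0  0  1  1  2  0  0  1
So g(7) = 1.
The value of a disjunctive sum is the nim-sum of the parts.
Combined value = 0 ⊕ 1 = 1.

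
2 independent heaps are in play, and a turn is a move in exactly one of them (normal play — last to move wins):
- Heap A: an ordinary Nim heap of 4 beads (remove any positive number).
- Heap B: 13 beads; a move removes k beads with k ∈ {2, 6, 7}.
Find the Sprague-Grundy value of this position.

Heap A is a plain Nim heap of size 4, so its Grundy value is 4.
Build the Grundy sequence for heap B with g(k) = mex{g(k−s) : s ∈ {2, 6, 7}, s ≤ k}:
k:     0  1  2  3  4  5  6  7  8  9 10 11 12 13
g(k):  0  0  1  1  0  0  1  1  2  0  3  1  2  0
So g(13) = 0.
The value of a disjunctive sum is the nim-sum of the parts.
Combined value = 4 XOR 0 = 4.

4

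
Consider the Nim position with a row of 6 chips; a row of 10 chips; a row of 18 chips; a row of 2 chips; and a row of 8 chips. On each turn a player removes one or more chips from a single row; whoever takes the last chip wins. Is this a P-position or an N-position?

Nim-sum: 6 ^ 10 ^ 18 ^ 2 ^ 8 = 20.
The nim-sum is 20 ≠ 0, so this is an N-position: the player to move can win.

N-position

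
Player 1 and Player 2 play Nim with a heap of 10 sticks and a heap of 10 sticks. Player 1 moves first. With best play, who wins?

Player 2 wins

Nim-sum: 10 ^ 10 = 0.
The nim-sum is 0, so this is a P-position: the player to move is in a losing position under optimal play; Player 1 is about to move from it and so loses — Player 2 wins.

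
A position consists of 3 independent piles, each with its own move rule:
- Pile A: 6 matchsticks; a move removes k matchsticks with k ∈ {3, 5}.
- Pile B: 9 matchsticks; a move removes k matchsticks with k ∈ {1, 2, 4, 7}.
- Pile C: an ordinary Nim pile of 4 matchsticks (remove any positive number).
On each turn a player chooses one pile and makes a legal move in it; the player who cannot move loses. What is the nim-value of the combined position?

Grundy values for pile A (subtraction set {3, 5}):
k:     0  1  2  3  4  5  6
g(k):  0  0  0  1  1  1  2
So g(6) = 2.
Build the Grundy sequence for pile B with g(k) = mex{g(k−s) : s ∈ {1, 2, 4, 7}, s ≤ k}:
k:     0  1  2  3  4  5  6  7  8  9
g(k):  0  1  2  0  1  2  0  1  2  0
So g(9) = 0.
Pile C is a plain Nim pile of size 4, so its Grundy value is 4.
The value of a disjunctive sum is the nim-sum of the parts.
Combined value = 2 ⊕ 0 ⊕ 4 = 6.

6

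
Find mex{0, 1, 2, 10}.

The values 0, 1, 2 are all present; 3 is the first non-negative integer missing from the set.

3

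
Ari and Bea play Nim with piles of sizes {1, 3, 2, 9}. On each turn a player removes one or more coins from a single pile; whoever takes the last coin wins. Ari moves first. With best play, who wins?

Ari wins

Nim-sum: 1 ⊕ 3 ⊕ 2 ⊕ 9 = 9.
The nim-sum is 9 ≠ 0, so this is an N-position: the player to move can win; Ari has a winning move.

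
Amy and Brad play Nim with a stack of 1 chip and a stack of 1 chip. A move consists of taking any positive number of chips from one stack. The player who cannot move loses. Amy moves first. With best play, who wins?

Brad wins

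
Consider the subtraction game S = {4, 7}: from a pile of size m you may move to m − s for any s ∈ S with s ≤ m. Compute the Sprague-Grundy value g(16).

Grundy values for subtraction set {4, 7}:
k:     0  1  2  3  4  5  6  7  8  9 10 11 12 13 14 15 16
g(k):  0  0  0  0  1  1  1  1  2  2  2  0  0  0  0  1  1
So g(16) = 1.

1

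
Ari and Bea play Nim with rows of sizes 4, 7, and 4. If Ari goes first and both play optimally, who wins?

Ari wins

Compute the nim-sum pairwise:
4 XOR 7 = 3
3 XOR 4 = 7
The nim-sum is 7 ≠ 0, so this is an N-position: the player to move can win; Ari has a winning move.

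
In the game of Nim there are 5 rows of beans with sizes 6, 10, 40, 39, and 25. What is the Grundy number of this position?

Compute the nim-sum pairwise:
6 ^ 10 = 12
12 ^ 40 = 36
36 ^ 39 = 3
3 ^ 25 = 26

26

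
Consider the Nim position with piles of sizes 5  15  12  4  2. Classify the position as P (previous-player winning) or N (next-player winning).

P-position

Compute the nim-sum pairwise:
5 XOR 15 = 10
10 XOR 12 = 6
6 XOR 4 = 2
2 XOR 2 = 0
The nim-sum is 0, so this is a P-position: the player to move is in a losing position under optimal play.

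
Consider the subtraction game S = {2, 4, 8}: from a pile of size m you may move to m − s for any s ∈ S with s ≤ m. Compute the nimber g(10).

Build the Grundy sequence with g(k) = mex{g(k−s) : s ∈ {2, 4, 8}, s ≤ k}:
k:     0  1  2  3  4  5  6  7  8  9 10
g(k):  0  0  1  1  2  2  0  0  1  1  2
So g(10) = 2.

2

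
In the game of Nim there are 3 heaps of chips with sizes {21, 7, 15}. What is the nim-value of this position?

29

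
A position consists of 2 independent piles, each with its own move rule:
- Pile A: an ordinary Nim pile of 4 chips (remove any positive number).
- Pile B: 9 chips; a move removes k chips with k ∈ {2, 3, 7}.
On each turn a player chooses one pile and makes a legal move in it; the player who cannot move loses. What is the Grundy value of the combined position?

6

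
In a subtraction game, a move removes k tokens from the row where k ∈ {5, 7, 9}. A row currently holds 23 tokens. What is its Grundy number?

1

Compute g(0), g(1), … for moves {5, 7, 9}:
k:     0  1  2  3  4  5  6  7  8  9 10 11 12 13 14 15 16 17 18 19 20 21 22 23
g(k):  0  0  0  0  0  1  1  1  1  1  2  2  2  2  0  0  0  0  0  1  1  1  1  1
So g(23) = 1.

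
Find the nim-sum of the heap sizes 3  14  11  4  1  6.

5

Compute the nim-sum pairwise:
3 XOR 14 = 13
13 XOR 11 = 6
6 XOR 4 = 2
2 XOR 1 = 3
3 XOR 6 = 5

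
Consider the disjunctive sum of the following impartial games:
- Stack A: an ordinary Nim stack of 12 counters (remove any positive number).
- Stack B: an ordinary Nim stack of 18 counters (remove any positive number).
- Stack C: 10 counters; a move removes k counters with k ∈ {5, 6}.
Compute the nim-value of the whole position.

28

Stack A is a plain Nim stack of size 12, so its Grundy value is 12.
Stack B is a plain Nim stack of size 18, so its Grundy value is 18.
Grundy values for stack C (subtraction set {5, 6}):
k:     0  1  2  3  4  5  6  7  8  9 10
g(k):  0  0  0  0  0  1  1  1  1  1  2
So g(10) = 2.
The value of a disjunctive sum is the nim-sum of the parts.
Combined value = 12 XOR 18 XOR 2 = 28.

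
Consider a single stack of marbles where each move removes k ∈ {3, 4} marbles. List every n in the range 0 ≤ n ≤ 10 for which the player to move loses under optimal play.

Build the Grundy sequence with g(k) = mex{g(k−s) : s ∈ {3, 4}, s ≤ k}:
g(0) = mex{} = 0
g(1) = mex{} = 0
g(2) = mex{} = 0
g(3) = mex{0} = 1
g(4) = mex{0} = 1
g(5) = mex{0} = 1
g(6) = mex{0,1} = 2
g(7) = mex{1} = 0
g(8) = mex{1} = 0
g(9) = mex{1,2} = 0
g(10) = mex{0,2} = 1
The P-positions (g = 0) in 0..10 are 0, 1, 2, 7, 8, 9.

0, 1, 2, 7, 8, 9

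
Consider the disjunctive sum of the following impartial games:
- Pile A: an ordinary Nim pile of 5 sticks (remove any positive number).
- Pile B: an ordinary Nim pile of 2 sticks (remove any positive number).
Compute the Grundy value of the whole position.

Pile A is a plain Nim pile of size 5, so its Grundy value is 5.
Pile B is a plain Nim pile of size 2, so its Grundy value is 2.
The value of a disjunctive sum is the nim-sum of the parts.
Combined value = 5 ⊕ 2 = 7.

7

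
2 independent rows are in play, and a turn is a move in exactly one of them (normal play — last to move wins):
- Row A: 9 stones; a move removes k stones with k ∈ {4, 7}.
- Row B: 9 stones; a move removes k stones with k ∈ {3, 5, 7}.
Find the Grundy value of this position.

1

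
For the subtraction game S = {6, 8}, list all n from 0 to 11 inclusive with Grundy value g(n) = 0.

0, 1, 2, 3, 4, 5

Build the Grundy sequence with g(k) = mex{g(k−s) : s ∈ {6, 8}, s ≤ k}:
g(0) = mex{} = 0
g(1) = mex{} = 0
g(2) = mex{} = 0
g(3) = mex{} = 0
g(4) = mex{} = 0
g(5) = mex{} = 0
g(6) = mex{0} = 1
g(7) = mex{0} = 1
g(8) = mex{0} = 1
g(9) = mex{0} = 1
g(10) = mex{0} = 1
g(11) = mex{0} = 1
The P-positions (g = 0) in 0..11 are 0, 1, 2, 3, 4, 5.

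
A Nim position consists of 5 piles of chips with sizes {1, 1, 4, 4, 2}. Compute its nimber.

2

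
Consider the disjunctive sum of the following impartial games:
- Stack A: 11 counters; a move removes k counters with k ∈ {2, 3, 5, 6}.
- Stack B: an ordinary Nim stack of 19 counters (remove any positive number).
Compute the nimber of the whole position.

18

Grundy values for stack A (subtraction set {2, 3, 5, 6}):
g(0) = mex{} = 0
g(1) = mex{} = 0
g(2) = mex{0} = 1
g(3) = mex{0} = 1
g(4) = mex{0,1} = 2
g(5) = mex{0,1} = 2
g(6) = mex{0,1,2} = 3
g(7) = mex{0,1,2} = 3
g(8) = mex{1,2,3} = 0
g(9) = mex{1,2,3} = 0
g(10) = mex{0,2,3} = 1
g(11) = mex{0,2,3} = 1
So g(11) = 1.
Stack B is a plain Nim stack of size 19, so its Grundy value is 19.
The value of a disjunctive sum is the nim-sum of the parts.
Combined value = 1 ⊕ 19 = 18.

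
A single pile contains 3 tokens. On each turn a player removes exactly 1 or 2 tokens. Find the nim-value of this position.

Grundy values for subtraction set {1, 2}:
g(0) = mex{} = 0
g(1) = mex{0} = 1
g(2) = mex{0,1} = 2
g(3) = mex{1,2} = 0
So g(3) = 0.

0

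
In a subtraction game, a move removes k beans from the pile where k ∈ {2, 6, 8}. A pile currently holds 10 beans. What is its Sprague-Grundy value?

Grundy values for subtraction set {2, 6, 8}:
k:     0  1  2  3  4  5  6  7  8  9 10
g(k):  0  0  1  1  0  0  1  1  2  2  3
So g(10) = 3.

3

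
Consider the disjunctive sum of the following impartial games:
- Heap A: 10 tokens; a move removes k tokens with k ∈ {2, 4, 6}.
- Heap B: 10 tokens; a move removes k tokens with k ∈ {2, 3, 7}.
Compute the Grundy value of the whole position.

1

For heap A, compute g(0), g(1), … with moves {2, 4, 6}:
g(0) = mex{} = 0
g(1) = mex{} = 0
g(2) = mex{0} = 1
g(3) = mex{0} = 1
g(4) = mex{0,1} = 2
g(5) = mex{0,1} = 2
g(6) = mex{0,1,2} = 3
g(7) = mex{0,1,2} = 3
g(8) = mex{1,2,3} = 0
g(9) = mex{1,2,3} = 0
g(10) = mex{0,2,3} = 1
So g(10) = 1.
Build the Grundy sequence for heap B with g(k) = mex{g(k−s) : s ∈ {2, 3, 7}, s ≤ k}:
g(0) = mex{} = 0
g(1) = mex{} = 0
g(2) = mex{0} = 1
g(3) = mex{0} = 1
g(4) = mex{0,1} = 2
g(5) = mex{1} = 0
g(6) = mex{1,2} = 0
g(7) = mex{0,2} = 1
g(8) = mex{0} = 1
g(9) = mex{0,1} = 2
g(10) = mex{1} = 0
So g(10) = 0.
The value of a disjunctive sum is the nim-sum of the parts.
Combined value = 1 XOR 0 = 1.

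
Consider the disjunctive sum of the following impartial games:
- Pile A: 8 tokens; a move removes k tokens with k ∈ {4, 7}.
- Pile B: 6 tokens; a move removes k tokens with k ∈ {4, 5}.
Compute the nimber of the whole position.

3

Grundy values for pile A (subtraction set {4, 7}):
k:     0  1  2  3  4  5  6  7  8
g(k):  0  0  0  0  1  1  1  1  2
So g(8) = 2.
Grundy values for pile B (subtraction set {4, 5}):
g(0) = mex{} = 0
g(1) = mex{} = 0
g(2) = mex{} = 0
g(3) = mex{} = 0
g(4) = mex{0} = 1
g(5) = mex{0} = 1
g(6) = mex{0} = 1
So g(6) = 1.
The value of a disjunctive sum is the nim-sum of the parts.
Combined value = 2 XOR 1 = 3.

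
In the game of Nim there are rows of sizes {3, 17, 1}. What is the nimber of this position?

19

In binary:
  00011  (3)
  10001  (17)
  00001  (1)
  -----
  10011  (19)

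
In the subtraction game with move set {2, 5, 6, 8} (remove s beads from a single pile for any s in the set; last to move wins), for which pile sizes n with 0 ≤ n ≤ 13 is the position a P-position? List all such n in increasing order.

0, 1, 4, 11

Compute g(0), g(1), … for moves {2, 5, 6, 8}:
g(0) = mex{} = 0
g(1) = mex{} = 0
g(2) = mex{0} = 1
g(3) = mex{0} = 1
g(4) = mex{1} = 0
g(5) = mex{0,1} = 2
g(6) = mex{0} = 1
g(7) = mex{0,1,2} = 3
g(8) = mex{0,1} = 2
g(9) = mex{0,1,3} = 2
g(10) = mex{0,1,2} = 3
g(11) = mex{1,2} = 0
g(12) = mex{0,1,3} = 2
g(13) = mex{0,2,3} = 1
The P-positions (g = 0) in 0..13 are 0, 1, 4, 11.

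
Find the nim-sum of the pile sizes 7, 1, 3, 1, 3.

7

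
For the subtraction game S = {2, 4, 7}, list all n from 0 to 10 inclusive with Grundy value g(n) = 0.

Build the Grundy sequence with g(k) = mex{g(k−s) : s ∈ {2, 4, 7}, s ≤ k}:
k:     0  1  2  3  4  5  6  7  8  9 10
g(k):  0  0  1  1  2  2  0  3  1  0  2
The P-positions (g = 0) in 0..10 are 0, 1, 6, 9.

0, 1, 6, 9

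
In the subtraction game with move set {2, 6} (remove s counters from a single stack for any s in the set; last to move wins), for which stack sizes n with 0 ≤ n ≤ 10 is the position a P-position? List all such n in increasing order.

Grundy values for subtraction set {2, 6}:
g(0) = mex{} = 0
g(1) = mex{} = 0
g(2) = mex{0} = 1
g(3) = mex{0} = 1
g(4) = mex{1} = 0
g(5) = mex{1} = 0
g(6) = mex{0} = 1
g(7) = mex{0} = 1
g(8) = mex{1} = 0
g(9) = mex{1} = 0
g(10) = mex{0} = 1
The P-positions (g = 0) in 0..10 are 0, 1, 4, 5, 8, 9.

0, 1, 4, 5, 8, 9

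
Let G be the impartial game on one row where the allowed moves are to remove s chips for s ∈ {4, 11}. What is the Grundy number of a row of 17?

Grundy values for subtraction set {4, 11}:
k:     0  1  2  3  4  5  6  7  8  9 10 11 12 13 14 15 16 17
g(k):  0  0  0  0  1  1  1  1  0  0  0  2  1  1  1  0  0  0
So g(17) = 0.

0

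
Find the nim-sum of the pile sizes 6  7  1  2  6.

4

Nim-sum: 6 ⊕ 7 ⊕ 1 ⊕ 2 ⊕ 6 = 4.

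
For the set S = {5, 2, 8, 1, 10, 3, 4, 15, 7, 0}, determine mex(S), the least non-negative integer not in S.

6

The values 0, 1, 2, 3, 4, 5 are all present; 6 is the first non-negative integer missing from the set.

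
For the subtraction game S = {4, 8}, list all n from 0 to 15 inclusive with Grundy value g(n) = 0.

0, 1, 2, 3, 12, 13, 14, 15

Grundy values for subtraction set {4, 8}:
k:     0  1  2  3  4  5  6  7  8  9 10 11 12 13 14 15
g(k):  0  0  0  0  1  1  1  1  2  2  2  2  0  0  0  0
The P-positions (g = 0) in 0..15 are 0, 1, 2, 3, 12, 13, 14, 15.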